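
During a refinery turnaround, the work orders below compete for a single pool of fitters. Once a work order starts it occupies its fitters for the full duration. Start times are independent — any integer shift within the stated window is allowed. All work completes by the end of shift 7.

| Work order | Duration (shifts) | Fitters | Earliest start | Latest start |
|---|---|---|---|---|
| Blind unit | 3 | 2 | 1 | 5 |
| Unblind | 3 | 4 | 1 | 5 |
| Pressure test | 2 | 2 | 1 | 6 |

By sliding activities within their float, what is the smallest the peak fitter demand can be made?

Early-start (Blind unit@1, Unblind@1, Pressure test@1) gives peak 8: s1:8  s2:8  s3:6  s4:0  s5:0  s6:0  s7:0.
Shift Unblind→4.
Schedule Blind unit@1, Unblind@4, Pressure test@1: s1:4  s2:4  s3:2  s4:4  s5:4  s6:4  s7:0 — peak 4.
Total fitter-shifts = 22 over 7 shifts ⇒ peak ≥ ⌈22/7⌉ = 4, so 4 is optimal.

4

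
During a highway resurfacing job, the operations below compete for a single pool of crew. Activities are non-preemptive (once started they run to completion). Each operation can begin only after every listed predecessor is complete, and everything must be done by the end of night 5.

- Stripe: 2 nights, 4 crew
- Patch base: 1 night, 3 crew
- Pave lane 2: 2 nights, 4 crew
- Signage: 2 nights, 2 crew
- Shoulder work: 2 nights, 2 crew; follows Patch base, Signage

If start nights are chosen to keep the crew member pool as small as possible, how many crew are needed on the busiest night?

Early-start (Stripe@1, Patch base@1, Pave lane 2@1, Signage@1, Shoulder work@3) gives peak 13: n1:13  n2:10  n3:2  n4:2  n5:0.
Shift Patch base→3, Pave lane 2→4, Shoulder work→4.
Schedule Stripe@1, Patch base@3, Pave lane 2@4, Signage@1, Shoulder work@4: n1:6  n2:6  n3:3  n4:6  n5:6 — peak 6.
Total crew member-nights = 27 over 5 nights ⇒ peak ≥ ⌈27/5⌉ = 6, so 6 is optimal.

6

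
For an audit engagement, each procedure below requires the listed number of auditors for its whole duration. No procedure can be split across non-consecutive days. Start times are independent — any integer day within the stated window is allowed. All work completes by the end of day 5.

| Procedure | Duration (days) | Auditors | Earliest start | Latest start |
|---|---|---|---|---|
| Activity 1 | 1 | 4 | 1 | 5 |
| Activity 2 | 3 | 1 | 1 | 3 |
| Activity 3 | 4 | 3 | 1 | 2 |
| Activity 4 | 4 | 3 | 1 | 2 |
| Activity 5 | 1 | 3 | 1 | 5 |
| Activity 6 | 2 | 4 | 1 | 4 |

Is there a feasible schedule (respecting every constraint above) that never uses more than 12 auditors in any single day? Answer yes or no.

Schedule Activity 1@1, Activity 2@1, Activity 3@1, Activity 4@2, Activity 5@2, Activity 6@4: d1:8  d2:10  d3:7  d4:10  d5:7 — peak 10 ≤ 12.

yes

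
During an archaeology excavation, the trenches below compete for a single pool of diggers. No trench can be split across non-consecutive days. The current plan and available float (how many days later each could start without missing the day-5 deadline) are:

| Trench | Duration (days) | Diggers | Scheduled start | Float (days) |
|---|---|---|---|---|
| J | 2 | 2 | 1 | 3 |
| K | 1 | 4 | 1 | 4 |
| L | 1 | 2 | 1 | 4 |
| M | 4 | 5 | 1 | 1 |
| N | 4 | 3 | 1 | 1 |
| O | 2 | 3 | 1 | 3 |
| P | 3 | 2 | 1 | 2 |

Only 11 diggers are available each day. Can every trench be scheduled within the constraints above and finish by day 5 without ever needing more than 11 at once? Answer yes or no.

The minimum achievable peak is 12; 11 < 12, so no feasible schedule stays within the cap.

no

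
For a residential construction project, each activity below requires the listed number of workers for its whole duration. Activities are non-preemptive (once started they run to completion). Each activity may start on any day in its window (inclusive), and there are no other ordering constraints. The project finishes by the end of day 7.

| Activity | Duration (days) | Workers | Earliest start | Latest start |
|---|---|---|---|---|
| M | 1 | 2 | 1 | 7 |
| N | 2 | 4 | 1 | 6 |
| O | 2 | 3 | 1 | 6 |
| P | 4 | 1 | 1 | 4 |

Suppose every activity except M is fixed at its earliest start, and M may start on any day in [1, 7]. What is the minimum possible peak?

M@1: d1:10  d2:8  d3:1  d4:1  d5:0  d6:0  d7:0 → peak 10
M@2: d1:8  d2:10  d3:1  d4:1  d5:0  d6:0  d7:0 → peak 10
M@3: d1:8  d2:8  d3:3  d4:1  d5:0  d6:0  d7:0 → peak 8
M@4: d1:8  d2:8  d3:1  d4:3  d5:0  d6:0  d7:0 → peak 8
M@5: d1:8  d2:8  d3:1  d4:1  d5:2  d6:0  d7:0 → peak 8
M@6: d1:8  d2:8  d3:1  d4:1  d5:0  d6:2  d7:0 → peak 8
M@7: d1:8  d2:8  d3:1  d4:1  d5:0  d6:0  d7:2 → peak 8
Best is M@3, peak 8.

8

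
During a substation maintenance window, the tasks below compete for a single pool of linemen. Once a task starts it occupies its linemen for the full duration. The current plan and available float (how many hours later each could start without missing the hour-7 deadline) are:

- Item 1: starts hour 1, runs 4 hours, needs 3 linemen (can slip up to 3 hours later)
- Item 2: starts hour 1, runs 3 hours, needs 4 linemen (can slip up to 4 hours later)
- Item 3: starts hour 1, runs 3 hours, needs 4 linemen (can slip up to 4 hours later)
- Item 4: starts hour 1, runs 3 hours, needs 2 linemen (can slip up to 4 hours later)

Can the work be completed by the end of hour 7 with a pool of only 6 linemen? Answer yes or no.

The minimum achievable peak is 7; 6 < 7, so no feasible schedule stays within the cap.

no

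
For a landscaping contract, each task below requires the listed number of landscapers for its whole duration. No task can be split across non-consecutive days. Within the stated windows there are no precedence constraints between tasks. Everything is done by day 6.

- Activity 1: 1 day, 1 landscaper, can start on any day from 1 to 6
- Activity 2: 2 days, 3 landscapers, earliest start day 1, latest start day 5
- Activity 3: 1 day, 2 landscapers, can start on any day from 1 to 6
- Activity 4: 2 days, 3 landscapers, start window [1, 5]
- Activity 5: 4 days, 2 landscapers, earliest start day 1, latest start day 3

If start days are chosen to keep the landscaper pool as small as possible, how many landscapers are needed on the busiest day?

5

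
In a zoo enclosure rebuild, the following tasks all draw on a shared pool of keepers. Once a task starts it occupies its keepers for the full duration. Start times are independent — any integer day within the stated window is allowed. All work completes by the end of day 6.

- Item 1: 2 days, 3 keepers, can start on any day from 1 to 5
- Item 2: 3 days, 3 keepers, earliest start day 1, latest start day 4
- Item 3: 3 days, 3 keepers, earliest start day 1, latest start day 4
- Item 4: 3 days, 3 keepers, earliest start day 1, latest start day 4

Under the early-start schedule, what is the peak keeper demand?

12

Early-start schedule: Item 1@1, Item 2@1, Item 3@1, Item 4@1.
Load per day: day 1: 12, day 2: 12, day 3: 9, day 4: 0, day 5: 0, day 6: 0.
Peak is 12.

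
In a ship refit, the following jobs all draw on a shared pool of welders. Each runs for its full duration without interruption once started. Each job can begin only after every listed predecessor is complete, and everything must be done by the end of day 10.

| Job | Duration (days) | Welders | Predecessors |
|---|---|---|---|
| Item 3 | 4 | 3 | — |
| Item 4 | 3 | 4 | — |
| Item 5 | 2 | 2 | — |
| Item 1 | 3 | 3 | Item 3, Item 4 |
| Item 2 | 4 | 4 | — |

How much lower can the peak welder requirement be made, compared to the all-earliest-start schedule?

6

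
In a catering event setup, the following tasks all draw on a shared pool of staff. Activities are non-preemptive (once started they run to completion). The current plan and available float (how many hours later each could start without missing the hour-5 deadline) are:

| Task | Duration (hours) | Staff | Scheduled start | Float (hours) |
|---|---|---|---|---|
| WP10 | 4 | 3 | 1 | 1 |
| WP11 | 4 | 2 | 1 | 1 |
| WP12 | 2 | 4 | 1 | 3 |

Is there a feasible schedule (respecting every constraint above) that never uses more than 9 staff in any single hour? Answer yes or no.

yes

Schedule WP10@1, WP11@1, WP12@1: h1:9  h2:9  h3:5  h4:5  h5:0 — peak 9 ≤ 9.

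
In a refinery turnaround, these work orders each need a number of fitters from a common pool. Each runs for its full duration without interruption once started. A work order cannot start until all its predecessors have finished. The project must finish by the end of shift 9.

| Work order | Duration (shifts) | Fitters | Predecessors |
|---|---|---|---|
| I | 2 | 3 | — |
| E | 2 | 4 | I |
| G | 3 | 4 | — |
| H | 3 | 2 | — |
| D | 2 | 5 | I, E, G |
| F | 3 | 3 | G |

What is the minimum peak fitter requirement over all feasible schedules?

7

Early-start (I@1, E@3, G@1, H@1, D@5, F@4) gives peak 10: s1:9  s2:9  s3:10  s4:7  s5:8  s6:8  s7:0  s8:0  s9:0.
Shift E→4, H→6, D→7.
Schedule I@1, E@4, G@1, H@6, D@7, F@4: s1:7  s2:7  s3:4  s4:7  s5:7  s6:5  s7:7  s8:7  s9:0 — peak 7.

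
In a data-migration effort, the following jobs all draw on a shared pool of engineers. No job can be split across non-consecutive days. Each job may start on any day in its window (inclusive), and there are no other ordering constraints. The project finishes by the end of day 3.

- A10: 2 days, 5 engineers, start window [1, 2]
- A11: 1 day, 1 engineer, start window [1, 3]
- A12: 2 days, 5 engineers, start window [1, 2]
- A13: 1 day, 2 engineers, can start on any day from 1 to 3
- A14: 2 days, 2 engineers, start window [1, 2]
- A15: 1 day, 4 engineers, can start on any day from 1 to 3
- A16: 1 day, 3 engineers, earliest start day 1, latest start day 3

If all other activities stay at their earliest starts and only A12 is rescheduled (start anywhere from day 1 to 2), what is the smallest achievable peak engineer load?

17

A12@1: d1:22  d2:12  d3:0 → peak 22
A12@2: d1:17  d2:12  d3:5 → peak 17
Best is A12@2, peak 17.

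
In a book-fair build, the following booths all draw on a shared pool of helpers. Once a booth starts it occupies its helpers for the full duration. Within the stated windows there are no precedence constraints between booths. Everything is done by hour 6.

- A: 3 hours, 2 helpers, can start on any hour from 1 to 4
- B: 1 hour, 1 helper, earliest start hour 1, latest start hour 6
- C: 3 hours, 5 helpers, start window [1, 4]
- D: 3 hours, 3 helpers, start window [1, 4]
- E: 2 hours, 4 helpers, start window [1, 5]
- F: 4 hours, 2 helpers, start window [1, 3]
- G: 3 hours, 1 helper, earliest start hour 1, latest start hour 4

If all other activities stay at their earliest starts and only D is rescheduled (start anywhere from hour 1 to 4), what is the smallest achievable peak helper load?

15

D@1: h1:18  h2:17  h3:13  h4:2  h5:0  h6:0 → peak 18
D@2: h1:15  h2:17  h3:13  h4:5  h5:0  h6:0 → peak 17
D@3: h1:15  h2:14  h3:13  h4:5  h5:3  h6:0 → peak 15
D@4: h1:15  h2:14  h3:10  h4:5  h5:3  h6:3 → peak 15
Best is D@3, peak 15.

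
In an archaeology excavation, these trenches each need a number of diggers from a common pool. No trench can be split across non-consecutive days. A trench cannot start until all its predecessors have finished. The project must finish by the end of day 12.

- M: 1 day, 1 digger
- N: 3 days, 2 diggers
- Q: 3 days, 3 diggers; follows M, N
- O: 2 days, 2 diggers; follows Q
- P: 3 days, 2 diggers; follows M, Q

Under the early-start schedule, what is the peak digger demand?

4

Early-start schedule: M@1, N@1, Q@4, O@7, P@7.
Load per day: day 1: 3, day 2: 2, day 3: 2, day 4: 3, day 5: 3, day 6: 3, day 7: 4, day 8: 4, day 9: 2, day 10: 0, day 11: 0, day 12: 0.
Peak is 4.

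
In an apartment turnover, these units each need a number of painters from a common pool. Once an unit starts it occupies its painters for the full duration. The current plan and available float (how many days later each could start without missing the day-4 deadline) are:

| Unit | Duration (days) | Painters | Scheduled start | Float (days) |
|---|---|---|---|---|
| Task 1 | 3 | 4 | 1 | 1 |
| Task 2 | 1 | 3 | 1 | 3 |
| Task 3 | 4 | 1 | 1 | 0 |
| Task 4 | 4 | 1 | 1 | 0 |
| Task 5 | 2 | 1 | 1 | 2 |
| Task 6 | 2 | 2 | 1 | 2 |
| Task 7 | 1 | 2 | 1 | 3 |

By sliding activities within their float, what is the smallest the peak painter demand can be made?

8

Early-start (Task 1@1, Task 2@1, Task 3@1, Task 4@1, Task 5@1, Task 6@1, Task 7@1) gives peak 14: d1:14  d2:9  d3:6  d4:2.
Shift Task 2→4, Task 5→3, Task 7→4.
Schedule Task 1@1, Task 2@4, Task 3@1, Task 4@1, Task 5@3, Task 6@1, Task 7@4: d1:8  d2:8  d3:7  d4:8 — peak 8.
Total painter-days = 31 over 4 days ⇒ peak ≥ ⌈31/4⌉ = 8, so 8 is optimal.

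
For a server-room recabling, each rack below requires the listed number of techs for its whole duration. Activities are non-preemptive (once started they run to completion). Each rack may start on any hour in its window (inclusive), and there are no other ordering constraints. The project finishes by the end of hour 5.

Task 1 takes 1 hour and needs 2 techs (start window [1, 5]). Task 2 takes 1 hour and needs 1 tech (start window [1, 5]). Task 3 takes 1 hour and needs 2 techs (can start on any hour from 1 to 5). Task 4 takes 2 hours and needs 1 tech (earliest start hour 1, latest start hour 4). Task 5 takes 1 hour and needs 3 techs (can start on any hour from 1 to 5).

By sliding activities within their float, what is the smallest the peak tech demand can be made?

Early-start (Task 1@1, Task 2@1, Task 3@1, Task 4@1, Task 5@1) gives peak 9: h1:9  h2:1  h3:0  h4:0  h5:0.
Shift Task 3→2, Task 4→2, Task 5→4.
Schedule Task 1@1, Task 2@1, Task 3@2, Task 4@2, Task 5@4: h1:3  h2:3  h3:1  h4:3  h5:0 — peak 3.

3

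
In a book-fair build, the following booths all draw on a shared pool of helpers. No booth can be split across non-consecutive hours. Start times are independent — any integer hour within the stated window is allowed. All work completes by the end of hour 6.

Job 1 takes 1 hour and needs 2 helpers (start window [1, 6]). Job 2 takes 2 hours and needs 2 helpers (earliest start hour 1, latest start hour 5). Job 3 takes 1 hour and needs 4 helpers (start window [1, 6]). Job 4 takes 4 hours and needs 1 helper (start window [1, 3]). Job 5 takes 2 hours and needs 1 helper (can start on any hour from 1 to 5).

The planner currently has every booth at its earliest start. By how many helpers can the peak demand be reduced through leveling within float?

6

Early-start peak: h1:10  h2:4  h3:1  h4:1  h5:0  h6:0 ⇒ 10.
Leveled (Job 1@1, Job 2@1, Job 3@6, Job 4@2, Job 5@2): h1:4  h2:4  h3:2  h4:1  h5:1  h6:4 ⇒ 4.
Reduction 10 − 4 = 6.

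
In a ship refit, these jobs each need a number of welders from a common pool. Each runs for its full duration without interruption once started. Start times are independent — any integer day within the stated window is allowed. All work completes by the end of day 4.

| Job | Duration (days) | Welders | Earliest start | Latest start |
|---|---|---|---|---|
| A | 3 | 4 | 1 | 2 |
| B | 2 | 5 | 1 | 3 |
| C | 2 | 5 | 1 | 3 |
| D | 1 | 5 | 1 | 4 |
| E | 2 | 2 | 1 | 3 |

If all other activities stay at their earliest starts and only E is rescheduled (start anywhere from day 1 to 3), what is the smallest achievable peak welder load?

E@1: d1:21  d2:16  d3:4  d4:0 → peak 21
E@2: d1:19  d2:16  d3:6  d4:0 → peak 19
E@3: d1:19  d2:14  d3:6  d4:2 → peak 19
Best is E@2, peak 19.

19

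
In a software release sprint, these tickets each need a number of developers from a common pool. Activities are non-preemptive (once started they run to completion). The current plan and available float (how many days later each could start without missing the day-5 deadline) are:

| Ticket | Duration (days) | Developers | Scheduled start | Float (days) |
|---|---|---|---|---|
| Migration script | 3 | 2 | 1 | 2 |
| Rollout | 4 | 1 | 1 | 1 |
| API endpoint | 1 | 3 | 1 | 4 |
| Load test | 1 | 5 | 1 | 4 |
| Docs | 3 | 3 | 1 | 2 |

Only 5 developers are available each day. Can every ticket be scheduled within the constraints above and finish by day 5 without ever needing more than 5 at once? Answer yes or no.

no

Total developer-days = 27; over 5 days the average is 27/5 > 5, so some day must exceed 5.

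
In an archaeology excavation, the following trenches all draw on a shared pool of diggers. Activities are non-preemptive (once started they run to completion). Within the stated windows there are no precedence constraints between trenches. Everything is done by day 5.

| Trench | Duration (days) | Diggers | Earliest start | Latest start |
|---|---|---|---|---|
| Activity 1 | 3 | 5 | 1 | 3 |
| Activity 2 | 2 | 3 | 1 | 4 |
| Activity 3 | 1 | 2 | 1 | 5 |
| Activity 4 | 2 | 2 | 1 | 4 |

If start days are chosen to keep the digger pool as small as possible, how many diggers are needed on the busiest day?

7

Early-start (Activity 1@1, Activity 2@1, Activity 3@1, Activity 4@1) gives peak 12: d1:12  d2:10  d3:5  d4:0  d5:0.
Shift Activity 2→4, Activity 4→2.
Schedule Activity 1@1, Activity 2@4, Activity 3@1, Activity 4@2: d1:7  d2:7  d3:7  d4:3  d5:3 — peak 7.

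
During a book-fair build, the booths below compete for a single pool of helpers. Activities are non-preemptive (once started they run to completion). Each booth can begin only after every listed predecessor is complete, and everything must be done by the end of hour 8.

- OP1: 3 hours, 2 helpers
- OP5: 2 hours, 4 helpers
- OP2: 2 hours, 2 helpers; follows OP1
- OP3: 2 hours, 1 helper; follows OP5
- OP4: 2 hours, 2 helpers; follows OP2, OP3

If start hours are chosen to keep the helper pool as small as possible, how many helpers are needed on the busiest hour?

6

Schedule OP1@1, OP5@1, OP2@4, OP3@3, OP4@6: h1:6  h2:6  h3:3  h4:3  h5:2  h6:2  h7:2  h8:0 — peak 6.
No arrangement of the 21 feasible schedules does better.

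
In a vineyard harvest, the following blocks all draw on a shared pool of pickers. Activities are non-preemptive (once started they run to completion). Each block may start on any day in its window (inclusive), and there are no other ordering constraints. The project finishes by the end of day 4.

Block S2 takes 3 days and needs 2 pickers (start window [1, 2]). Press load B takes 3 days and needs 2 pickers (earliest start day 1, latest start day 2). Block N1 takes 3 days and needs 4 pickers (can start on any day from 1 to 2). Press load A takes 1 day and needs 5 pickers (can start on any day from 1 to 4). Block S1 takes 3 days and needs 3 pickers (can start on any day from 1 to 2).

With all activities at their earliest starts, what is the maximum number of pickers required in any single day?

Early-start schedule: Block S2@1, Press load B@1, Block N1@1, Press load A@1, Block S1@1.
Load per day: day 1: 16, day 2: 11, day 3: 11, day 4: 0.
Peak is 16.

16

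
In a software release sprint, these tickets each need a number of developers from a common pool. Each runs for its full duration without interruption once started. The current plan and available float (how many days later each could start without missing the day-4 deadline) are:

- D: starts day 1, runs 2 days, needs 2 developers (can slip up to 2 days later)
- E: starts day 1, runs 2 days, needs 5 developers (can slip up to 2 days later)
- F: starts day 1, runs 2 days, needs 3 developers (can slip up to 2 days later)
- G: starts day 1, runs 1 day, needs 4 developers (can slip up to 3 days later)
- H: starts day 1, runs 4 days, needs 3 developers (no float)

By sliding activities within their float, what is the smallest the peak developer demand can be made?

10

Early-start (D@1, E@1, F@1, G@1, H@1) gives peak 17: d1:17  d2:13  d3:3  d4:3.
Shift F→3, G→3.
Schedule D@1, E@1, F@3, G@3, H@1: d1:10  d2:10  d3:10  d4:6 — peak 10.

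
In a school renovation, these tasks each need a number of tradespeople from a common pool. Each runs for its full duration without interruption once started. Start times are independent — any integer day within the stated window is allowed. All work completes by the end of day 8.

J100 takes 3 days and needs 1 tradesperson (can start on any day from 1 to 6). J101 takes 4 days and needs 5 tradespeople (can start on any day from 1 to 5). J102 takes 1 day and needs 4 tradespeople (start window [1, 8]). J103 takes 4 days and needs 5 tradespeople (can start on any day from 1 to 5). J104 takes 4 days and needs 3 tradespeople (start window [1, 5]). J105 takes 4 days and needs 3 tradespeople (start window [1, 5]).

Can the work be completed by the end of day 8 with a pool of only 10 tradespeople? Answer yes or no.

yes

Schedule J100@1, J101@5, J102@4, J103@5, J104@1, J105@1: d1:7  d2:7  d3:7  d4:10  d5:10  d6:10  d7:10  d8:10 — peak 10 ≤ 10.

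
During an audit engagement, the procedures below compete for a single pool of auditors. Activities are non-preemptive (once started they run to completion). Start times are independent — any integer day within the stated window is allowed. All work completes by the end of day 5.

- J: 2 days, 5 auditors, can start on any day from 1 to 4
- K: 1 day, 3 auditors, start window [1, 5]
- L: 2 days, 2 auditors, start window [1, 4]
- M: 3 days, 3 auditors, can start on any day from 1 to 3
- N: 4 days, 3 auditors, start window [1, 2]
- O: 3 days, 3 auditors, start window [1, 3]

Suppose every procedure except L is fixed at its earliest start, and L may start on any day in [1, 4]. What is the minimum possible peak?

17

L@1: d1:19  d2:16  d3:9  d4:3  d5:0 → peak 19
L@2: d1:17  d2:16  d3:11  d4:3  d5:0 → peak 17
L@3: d1:17  d2:14  d3:11  d4:5  d5:0 → peak 17
L@4: d1:17  d2:14  d3:9  d4:5  d5:2 → peak 17
Best is L@2, peak 17.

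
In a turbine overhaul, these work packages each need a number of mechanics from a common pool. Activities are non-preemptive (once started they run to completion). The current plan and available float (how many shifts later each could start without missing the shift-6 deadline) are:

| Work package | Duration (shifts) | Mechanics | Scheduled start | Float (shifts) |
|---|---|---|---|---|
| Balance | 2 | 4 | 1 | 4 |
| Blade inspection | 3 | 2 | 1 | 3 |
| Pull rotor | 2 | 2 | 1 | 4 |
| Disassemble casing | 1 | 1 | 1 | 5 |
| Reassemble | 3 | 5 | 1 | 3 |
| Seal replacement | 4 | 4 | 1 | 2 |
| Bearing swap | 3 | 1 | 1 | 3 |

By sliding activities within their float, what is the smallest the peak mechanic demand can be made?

9

Early-start (Balance@1, Blade inspection@1, Pull rotor@1, Disassemble casing@1, Reassemble@1, Seal replacement@1, Bearing swap@1) gives peak 19: s1:19  s2:18  s3:12  s4:4  s5:0  s6:0.
Shift Disassemble casing→3, Reassemble→4, Seal replacement→3.
Schedule Balance@1, Blade inspection@1, Pull rotor@1, Disassemble casing@3, Reassemble@4, Seal replacement@3, Bearing swap@1: s1:9  s2:9  s3:8  s4:9  s5:9  s6:9 — peak 9.
Total mechanic-shifts = 53 over 6 shifts ⇒ peak ≥ ⌈53/6⌉ = 9, so 9 is optimal.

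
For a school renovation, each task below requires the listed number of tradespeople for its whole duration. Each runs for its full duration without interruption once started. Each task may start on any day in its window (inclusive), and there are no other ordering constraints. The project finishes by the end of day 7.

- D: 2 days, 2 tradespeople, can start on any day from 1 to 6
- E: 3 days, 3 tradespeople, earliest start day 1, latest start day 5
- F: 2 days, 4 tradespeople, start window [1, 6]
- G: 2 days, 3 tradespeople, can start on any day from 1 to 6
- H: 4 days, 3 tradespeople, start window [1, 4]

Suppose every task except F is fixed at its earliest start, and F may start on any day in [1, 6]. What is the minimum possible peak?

F@1: d1:15  d2:15  d3:6  d4:3  d5:0  d6:0  d7:0 → peak 15
F@2: d1:11  d2:15  d3:10  d4:3  d5:0  d6:0  d7:0 → peak 15
F@3: d1:11  d2:11  d3:10  d4:7  d5:0  d6:0  d7:0 → peak 11
F@4: d1:11  d2:11  d3:6  d4:7  d5:4  d6:0  d7:0 → peak 11
F@5: d1:11  d2:11  d3:6  d4:3  d5:4  d6:4  d7:0 → peak 11
F@6: d1:11  d2:11  d3:6  d4:3  d5:0  d6:4  d7:4 → peak 11
Best is F@3, peak 11.

11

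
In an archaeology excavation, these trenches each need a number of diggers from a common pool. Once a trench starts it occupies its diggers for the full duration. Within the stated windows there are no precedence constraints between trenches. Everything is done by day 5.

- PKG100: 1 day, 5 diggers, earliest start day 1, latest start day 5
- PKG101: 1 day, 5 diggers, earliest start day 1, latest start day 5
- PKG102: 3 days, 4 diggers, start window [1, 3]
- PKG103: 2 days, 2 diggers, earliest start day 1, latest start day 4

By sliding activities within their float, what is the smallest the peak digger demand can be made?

6

Early-start (PKG100@1, PKG101@1, PKG102@1, PKG103@1) gives peak 16: d1:16  d2:6  d3:4  d4:0  d5:0.
Shift PKG101→2, PKG102→3, PKG103→3.
Schedule PKG100@1, PKG101@2, PKG102@3, PKG103@3: d1:5  d2:5  d3:6  d4:6  d5:4 — peak 6.
Total digger-days = 26 over 5 days ⇒ peak ≥ ⌈26/5⌉ = 6, so 6 is optimal.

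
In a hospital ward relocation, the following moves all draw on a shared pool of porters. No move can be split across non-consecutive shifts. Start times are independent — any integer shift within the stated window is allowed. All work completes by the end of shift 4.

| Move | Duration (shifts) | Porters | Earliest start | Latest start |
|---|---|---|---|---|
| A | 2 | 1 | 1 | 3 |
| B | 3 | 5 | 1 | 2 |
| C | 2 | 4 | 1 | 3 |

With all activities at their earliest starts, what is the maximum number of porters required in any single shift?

10

Early-start schedule: A@1, B@1, C@1.
Load per shift: shift 1: 10, shift 2: 10, shift 3: 5, shift 4: 0.
Peak is 10.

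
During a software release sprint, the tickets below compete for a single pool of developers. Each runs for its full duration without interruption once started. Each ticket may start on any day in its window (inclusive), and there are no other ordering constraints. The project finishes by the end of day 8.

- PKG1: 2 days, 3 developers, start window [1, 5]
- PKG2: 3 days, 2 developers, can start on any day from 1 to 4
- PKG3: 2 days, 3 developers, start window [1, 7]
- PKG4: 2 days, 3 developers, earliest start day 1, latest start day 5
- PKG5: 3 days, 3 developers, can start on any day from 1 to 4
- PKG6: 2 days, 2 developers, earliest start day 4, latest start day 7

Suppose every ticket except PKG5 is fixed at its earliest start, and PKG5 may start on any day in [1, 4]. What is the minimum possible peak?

PKG5@1: d1:14  d2:14  d3:5  d4:2  d5:2  d6:0  d7:0  d8:0 → peak 14
PKG5@2: d1:11  d2:14  d3:5  d4:5  d5:2  d6:0  d7:0  d8:0 → peak 14
PKG5@3: d1:11  d2:11  d3:5  d4:5  d5:5  d6:0  d7:0  d8:0 → peak 11
PKG5@4: d1:11  d2:11  d3:2  d4:5  d5:5  d6:3  d7:0  d8:0 → peak 11
Best is PKG5@3, peak 11.

11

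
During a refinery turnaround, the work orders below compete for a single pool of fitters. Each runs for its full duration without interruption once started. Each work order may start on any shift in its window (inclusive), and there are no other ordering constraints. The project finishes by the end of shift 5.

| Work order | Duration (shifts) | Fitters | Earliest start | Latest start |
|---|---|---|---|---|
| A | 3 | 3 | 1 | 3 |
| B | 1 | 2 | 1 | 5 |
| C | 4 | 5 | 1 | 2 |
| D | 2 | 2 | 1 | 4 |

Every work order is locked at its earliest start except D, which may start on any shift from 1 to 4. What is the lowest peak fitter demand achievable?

D@1: s1:12  s2:10  s3:8  s4:5  s5:0 → peak 12
D@2: s1:10  s2:10  s3:10  s4:5  s5:0 → peak 10
D@3: s1:10  s2:8  s3:10  s4:7  s5:0 → peak 10
D@4: s1:10  s2:8  s3:8  s4:7  s5:2 → peak 10
Best is D@2, peak 10.

10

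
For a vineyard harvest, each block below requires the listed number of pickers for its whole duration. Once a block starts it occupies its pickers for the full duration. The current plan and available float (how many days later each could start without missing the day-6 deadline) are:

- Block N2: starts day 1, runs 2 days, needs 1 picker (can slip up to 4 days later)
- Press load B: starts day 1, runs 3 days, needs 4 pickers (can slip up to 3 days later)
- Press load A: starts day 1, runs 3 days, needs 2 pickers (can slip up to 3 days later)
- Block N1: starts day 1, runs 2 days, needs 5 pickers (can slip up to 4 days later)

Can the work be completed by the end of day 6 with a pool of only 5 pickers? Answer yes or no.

The minimum achievable peak is 6; 5 < 6, so no feasible schedule stays within the cap.

no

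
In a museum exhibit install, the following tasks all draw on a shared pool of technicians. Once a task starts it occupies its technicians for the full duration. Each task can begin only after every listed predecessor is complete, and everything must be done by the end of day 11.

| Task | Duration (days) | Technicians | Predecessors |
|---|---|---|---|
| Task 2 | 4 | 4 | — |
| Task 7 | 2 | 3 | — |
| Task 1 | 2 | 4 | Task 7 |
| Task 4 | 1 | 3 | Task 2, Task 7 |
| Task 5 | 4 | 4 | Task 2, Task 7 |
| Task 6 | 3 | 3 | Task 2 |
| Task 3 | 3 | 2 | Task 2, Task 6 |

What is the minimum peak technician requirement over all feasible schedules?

7

Early-start (Task 2@1, Task 7@1, Task 1@3, Task 4@5, Task 5@5, Task 6@5, Task 3@8) gives peak 10: d1:7  d2:7  d3:8  d4:8  d5:10  d6:7  d7:7  d8:6  d9:2  d10:2  d11:0.
Shift Task 1→5, Task 5→7, Task 6→6, Task 3→9.
Schedule Task 2@1, Task 7@1, Task 1@5, Task 4@5, Task 5@7, Task 6@6, Task 3@9: d1:7  d2:7  d3:4  d4:4  d5:7  d6:7  d7:7  d8:7  d9:6  d10:6  d11:2 — peak 7.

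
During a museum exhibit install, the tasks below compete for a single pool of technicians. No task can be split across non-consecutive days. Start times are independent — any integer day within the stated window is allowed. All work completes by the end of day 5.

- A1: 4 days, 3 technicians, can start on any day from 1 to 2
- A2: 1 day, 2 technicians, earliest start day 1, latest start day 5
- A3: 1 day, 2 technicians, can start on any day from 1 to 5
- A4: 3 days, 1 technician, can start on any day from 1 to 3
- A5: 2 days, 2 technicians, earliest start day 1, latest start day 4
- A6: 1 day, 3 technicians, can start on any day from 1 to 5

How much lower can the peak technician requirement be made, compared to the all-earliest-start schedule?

Early-start peak: d1:13  d2:6  d3:4  d4:3  d5:0 ⇒ 13.
Leveled (A1@1, A2@1, A3@2, A4@1, A5@3, A6@5): d1:6  d2:6  d3:6  d4:5  d5:3 ⇒ 6.
Reduction 13 − 6 = 7.

7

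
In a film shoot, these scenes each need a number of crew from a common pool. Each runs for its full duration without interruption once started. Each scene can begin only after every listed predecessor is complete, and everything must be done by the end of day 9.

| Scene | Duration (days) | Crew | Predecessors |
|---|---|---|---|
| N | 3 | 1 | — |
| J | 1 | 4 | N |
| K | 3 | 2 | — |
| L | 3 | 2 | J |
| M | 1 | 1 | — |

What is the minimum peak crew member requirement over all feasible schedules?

4

Schedule N@1, J@4, K@1, L@5, M@1: d1:4  d2:3  d3:3  d4:4  d5:2  d6:2  d7:2  d8:0  d9:0 — peak 4.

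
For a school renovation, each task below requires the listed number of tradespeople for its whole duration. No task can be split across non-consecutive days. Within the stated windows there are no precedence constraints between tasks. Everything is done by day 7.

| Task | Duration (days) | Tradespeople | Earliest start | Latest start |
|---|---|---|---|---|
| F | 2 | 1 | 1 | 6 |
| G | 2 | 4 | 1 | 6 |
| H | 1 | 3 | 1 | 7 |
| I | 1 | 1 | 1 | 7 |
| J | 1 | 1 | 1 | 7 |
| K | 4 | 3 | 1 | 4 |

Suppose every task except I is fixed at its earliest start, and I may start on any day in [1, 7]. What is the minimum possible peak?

I@1: d1:13  d2:8  d3:3  d4:3  d5:0  d6:0  d7:0 → peak 13
I@2: d1:12  d2:9  d3:3  d4:3  d5:0  d6:0  d7:0 → peak 12
I@3: d1:12  d2:8  d3:4  d4:3  d5:0  d6:0  d7:0 → peak 12
I@4: d1:12  d2:8  d3:3  d4:4  d5:0  d6:0  d7:0 → peak 12
I@5: d1:12  d2:8  d3:3  d4:3  d5:1  d6:0  d7:0 → peak 12
I@6: d1:12  d2:8  d3:3  d4:3  d5:0  d6:1  d7:0 → peak 12
I@7: d1:12  d2:8  d3:3  d4:3  d5:0  d6:0  d7:1 → peak 12
Best is I@2, peak 12.

12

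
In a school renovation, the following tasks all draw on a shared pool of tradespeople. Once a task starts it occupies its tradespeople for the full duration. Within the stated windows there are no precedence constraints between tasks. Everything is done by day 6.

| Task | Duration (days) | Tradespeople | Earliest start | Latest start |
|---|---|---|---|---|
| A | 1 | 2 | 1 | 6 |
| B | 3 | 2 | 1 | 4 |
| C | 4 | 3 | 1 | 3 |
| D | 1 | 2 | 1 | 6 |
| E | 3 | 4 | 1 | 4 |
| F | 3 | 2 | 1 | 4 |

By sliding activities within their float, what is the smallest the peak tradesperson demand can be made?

Early-start (A@1, B@1, C@1, D@1, E@1, F@1) gives peak 15: d1:15  d2:11  d3:11  d4:3  d5:0  d6:0.
Shift C→2, D→6, E→4.
Schedule A@1, B@1, C@2, D@6, E@4, F@1: d1:6  d2:7  d3:7  d4:7  d5:7  d6:6 — peak 7.
Total tradesperson-days = 40 over 6 days ⇒ peak ≥ ⌈40/6⌉ = 7, so 7 is optimal.

7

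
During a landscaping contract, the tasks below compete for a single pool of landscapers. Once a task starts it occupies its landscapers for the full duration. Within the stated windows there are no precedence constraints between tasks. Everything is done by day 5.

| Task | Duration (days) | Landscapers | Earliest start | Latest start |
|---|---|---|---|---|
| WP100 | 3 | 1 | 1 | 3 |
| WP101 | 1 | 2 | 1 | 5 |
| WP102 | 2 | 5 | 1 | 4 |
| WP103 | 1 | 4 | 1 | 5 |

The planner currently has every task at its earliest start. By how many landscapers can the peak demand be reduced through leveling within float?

7

Early-start peak: d1:12  d2:6  d3:1  d4:0  d5:0 ⇒ 12.
Leveled (WP100@1, WP101@1, WP102@4, WP103@2): d1:3  d2:5  d3:1  d4:5  d5:5 ⇒ 5.
Reduction 12 − 5 = 7.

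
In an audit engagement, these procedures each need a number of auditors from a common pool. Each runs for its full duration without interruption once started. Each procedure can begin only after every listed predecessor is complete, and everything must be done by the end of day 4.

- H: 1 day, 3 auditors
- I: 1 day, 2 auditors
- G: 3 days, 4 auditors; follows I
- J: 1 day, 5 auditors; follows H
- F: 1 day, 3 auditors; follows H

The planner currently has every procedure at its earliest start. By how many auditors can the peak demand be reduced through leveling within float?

3

Early-start peak: d1:5  d2:12  d3:4  d4:4 ⇒ 12.
Leveled (H@1, I@1, G@2, J@2, F@3): d1:5  d2:9  d3:7  d4:4 ⇒ 9.
Reduction 12 − 9 = 3.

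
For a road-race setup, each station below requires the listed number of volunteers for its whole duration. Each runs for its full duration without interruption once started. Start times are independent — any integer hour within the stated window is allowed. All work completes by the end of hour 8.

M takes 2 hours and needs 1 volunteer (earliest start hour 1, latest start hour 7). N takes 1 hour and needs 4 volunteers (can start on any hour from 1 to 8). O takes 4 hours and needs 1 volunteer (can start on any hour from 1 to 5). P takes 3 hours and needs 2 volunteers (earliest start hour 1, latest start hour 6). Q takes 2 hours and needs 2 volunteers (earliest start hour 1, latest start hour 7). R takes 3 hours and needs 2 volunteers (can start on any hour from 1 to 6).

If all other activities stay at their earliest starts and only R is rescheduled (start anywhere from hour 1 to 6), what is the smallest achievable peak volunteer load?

10

R@1: h1:12  h2:8  h3:5  h4:1  h5:0  h6:0  h7:0  h8:0 → peak 12
R@2: h1:10  h2:8  h3:5  h4:3  h5:0  h6:0  h7:0  h8:0 → peak 10
R@3: h1:10  h2:6  h3:5  h4:3  h5:2  h6:0  h7:0  h8:0 → peak 10
R@4: h1:10  h2:6  h3:3  h4:3  h5:2  h6:2  h7:0  h8:0 → peak 10
R@5: h1:10  h2:6  h3:3  h4:1  h5:2  h6:2  h7:2  h8:0 → peak 10
R@6: h1:10  h2:6  h3:3  h4:1  h5:0  h6:2  h7:2  h8:2 → peak 10
Best is R@2, peak 10.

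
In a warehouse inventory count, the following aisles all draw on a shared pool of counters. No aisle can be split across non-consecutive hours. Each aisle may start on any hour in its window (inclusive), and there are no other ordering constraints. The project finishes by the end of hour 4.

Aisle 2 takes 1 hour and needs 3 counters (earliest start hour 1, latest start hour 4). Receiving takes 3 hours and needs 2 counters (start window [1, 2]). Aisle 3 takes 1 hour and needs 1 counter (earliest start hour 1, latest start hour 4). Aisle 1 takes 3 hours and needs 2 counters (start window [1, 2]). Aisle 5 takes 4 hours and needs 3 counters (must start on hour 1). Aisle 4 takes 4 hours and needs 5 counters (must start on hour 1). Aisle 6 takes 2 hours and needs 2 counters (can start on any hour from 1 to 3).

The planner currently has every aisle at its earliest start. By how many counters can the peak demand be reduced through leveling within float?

4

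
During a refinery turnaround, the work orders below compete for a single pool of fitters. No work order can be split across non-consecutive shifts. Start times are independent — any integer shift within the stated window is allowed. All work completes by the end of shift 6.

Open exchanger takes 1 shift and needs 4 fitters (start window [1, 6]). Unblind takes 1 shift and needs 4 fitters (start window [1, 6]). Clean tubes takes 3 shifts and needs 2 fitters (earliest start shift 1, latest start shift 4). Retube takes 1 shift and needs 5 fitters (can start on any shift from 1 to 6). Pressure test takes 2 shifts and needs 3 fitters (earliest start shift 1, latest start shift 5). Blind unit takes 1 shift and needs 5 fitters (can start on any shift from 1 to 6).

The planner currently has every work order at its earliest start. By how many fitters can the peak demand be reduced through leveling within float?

17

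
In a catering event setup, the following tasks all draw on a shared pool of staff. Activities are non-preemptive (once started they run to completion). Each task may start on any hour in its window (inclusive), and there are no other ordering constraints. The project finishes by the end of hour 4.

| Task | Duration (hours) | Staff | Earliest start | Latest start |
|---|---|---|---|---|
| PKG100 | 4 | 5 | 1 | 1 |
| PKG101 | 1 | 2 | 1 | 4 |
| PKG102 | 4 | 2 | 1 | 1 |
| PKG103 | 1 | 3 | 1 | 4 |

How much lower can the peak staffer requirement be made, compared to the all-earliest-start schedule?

Early-start peak: h1:12  h2:7  h3:7  h4:7 ⇒ 12.
Leveled (PKG100@1, PKG101@1, PKG102@1, PKG103@2): h1:9  h2:10  h3:7  h4:7 ⇒ 10.
Reduction 12 − 10 = 2.

2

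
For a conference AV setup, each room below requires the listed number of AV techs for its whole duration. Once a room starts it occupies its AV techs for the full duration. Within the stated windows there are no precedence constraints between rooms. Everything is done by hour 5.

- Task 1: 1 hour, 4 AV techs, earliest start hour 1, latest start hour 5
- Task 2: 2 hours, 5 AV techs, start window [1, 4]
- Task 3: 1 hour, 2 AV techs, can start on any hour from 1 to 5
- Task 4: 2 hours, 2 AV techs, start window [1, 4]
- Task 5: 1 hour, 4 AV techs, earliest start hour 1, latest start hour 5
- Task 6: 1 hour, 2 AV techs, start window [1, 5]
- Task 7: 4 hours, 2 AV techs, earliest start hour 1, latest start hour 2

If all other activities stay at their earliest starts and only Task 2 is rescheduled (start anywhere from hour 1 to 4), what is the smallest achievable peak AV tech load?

16

Task 2@1: h1:21  h2:9  h3:2  h4:2  h5:0 → peak 21
Task 2@2: h1:16  h2:9  h3:7  h4:2  h5:0 → peak 16
Task 2@3: h1:16  h2:4  h3:7  h4:7  h5:0 → peak 16
Task 2@4: h1:16  h2:4  h3:2  h4:7  h5:5 → peak 16
Best is Task 2@2, peak 16.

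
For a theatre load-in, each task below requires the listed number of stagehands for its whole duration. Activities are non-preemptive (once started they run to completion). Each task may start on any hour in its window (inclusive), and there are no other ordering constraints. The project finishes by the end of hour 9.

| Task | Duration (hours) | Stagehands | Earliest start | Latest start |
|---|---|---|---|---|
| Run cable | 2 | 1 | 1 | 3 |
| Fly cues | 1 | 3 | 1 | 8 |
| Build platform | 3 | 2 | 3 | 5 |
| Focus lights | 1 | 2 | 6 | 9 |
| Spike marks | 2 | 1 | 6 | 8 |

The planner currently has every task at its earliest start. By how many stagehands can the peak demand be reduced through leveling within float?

Early-start peak: h1:4  h2:1  h3:2  h4:2  h5:2  h6:3  h7:1  h8:0  h9:0 ⇒ 4.
Leveled (Run cable@1, Fly cues@3, Build platform@4, Focus lights@7, Spike marks@6): h1:1  h2:1  h3:3  h4:2  h5:2  h6:3  h7:3  h8:0  h9:0 ⇒ 3.
Reduction 4 − 3 = 1.

1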